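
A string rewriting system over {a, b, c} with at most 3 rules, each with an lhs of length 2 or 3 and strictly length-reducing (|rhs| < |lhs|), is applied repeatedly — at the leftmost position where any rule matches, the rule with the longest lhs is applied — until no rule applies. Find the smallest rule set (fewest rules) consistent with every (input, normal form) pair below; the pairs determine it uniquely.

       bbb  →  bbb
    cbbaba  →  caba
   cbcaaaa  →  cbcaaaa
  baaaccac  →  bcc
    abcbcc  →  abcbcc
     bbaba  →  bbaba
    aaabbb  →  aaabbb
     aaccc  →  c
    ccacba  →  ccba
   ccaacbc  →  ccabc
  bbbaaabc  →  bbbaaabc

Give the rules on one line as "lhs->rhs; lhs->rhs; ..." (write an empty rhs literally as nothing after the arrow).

ac->; aca->cc; cbb->c

  | bbb
  | cbbaba => caba
  | cbcaaaa
  | baaaccac => baacac => baccc => bcc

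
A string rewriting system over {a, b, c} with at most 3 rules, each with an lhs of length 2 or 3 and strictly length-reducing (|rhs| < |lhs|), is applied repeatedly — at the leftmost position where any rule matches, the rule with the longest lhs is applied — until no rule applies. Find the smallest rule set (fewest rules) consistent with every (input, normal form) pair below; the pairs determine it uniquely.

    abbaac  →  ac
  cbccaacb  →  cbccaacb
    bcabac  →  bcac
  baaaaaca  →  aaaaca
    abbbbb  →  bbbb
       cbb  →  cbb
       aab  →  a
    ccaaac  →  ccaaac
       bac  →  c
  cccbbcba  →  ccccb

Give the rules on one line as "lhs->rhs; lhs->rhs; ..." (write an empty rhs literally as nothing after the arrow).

  | abbaac => baac => ac
  | cbccaacb
  | bcabac => bcac
  | baaaaaca => aaaaca

ab->; ba->; bbc->cb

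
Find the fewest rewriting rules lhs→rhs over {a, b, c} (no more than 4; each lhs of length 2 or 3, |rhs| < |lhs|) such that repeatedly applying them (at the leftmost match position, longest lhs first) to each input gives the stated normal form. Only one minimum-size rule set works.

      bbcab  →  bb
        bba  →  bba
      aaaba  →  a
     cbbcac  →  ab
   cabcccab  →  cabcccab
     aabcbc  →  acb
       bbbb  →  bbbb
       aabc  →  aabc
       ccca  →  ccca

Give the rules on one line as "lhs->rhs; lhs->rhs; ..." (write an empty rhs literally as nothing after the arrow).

  | bbcab => bb
  | bba
  | aaaba => aac => a
  | cbbcac => cbc => ab

aac->a; aba->c; bca->; cbc->ab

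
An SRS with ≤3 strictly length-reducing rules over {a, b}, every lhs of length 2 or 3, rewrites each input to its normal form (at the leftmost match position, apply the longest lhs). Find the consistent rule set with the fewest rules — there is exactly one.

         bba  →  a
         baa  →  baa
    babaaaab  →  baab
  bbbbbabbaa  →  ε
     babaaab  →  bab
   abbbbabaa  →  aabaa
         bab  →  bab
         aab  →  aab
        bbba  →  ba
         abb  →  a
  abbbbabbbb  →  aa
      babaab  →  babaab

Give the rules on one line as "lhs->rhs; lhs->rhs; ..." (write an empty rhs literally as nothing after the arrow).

  | bba => a
  | baa
  | babaaaab => babbab => baab
  | bbbbbabbaa => bbbabbaa => babbaa => baaa => bb => ε

aaa->b; bb->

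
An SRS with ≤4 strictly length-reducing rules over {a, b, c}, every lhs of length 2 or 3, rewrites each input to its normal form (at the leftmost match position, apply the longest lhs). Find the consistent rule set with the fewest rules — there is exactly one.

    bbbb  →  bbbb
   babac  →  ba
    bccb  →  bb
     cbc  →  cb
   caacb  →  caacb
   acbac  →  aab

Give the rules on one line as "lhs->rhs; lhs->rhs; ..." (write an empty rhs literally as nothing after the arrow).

  | bbbb
  | babac => ba
  | bccb => bcb => bb
  | cbc => cb

bac->; bc->b; cba->ab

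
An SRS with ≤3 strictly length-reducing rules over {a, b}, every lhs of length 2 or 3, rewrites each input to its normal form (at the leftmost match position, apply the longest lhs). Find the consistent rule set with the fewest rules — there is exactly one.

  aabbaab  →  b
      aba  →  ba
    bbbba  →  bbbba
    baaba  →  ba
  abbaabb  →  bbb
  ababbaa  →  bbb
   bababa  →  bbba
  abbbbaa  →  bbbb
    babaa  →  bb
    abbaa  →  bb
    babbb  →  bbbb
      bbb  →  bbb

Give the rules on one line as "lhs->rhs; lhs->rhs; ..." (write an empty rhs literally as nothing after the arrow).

  | aabbaab => baab => b
  | aba => ba
  | bbbba
  | baaba => ba

aa->; aab->; ab->b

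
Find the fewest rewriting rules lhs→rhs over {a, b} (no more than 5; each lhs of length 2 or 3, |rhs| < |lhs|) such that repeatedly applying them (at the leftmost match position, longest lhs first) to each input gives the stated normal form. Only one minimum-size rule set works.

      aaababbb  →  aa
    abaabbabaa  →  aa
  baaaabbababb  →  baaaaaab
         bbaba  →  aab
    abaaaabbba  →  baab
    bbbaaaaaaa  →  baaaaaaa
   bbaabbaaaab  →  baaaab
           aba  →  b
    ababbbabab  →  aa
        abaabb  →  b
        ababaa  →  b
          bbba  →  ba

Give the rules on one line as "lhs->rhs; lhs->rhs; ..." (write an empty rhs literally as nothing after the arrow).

  | aaababbb => aabbbb => aabb => aa
  | abaabbabaa => babbabaa => babaa => aa
  | baaaabbababb => baaaaabbabb => baaaaaabbb => baaaaaab
  | bbaba => abba => aab

aba->b; bab->; bb->; bba->ab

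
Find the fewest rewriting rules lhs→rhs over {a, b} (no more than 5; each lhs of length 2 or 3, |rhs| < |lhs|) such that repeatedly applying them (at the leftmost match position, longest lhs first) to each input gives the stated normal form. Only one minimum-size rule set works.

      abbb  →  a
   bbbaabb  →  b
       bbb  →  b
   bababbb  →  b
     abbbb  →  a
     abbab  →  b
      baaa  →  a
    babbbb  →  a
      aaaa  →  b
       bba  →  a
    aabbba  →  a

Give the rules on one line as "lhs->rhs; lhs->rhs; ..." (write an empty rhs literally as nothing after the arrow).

aa->b; ab->a; ba->a; bb->b

  | abbb => abb => ab => a
  | bbbaabb => bbaabb => baabb => aabb => bbb => bb => b
  | bbb => bb => b
  | bababbb => ababbb => aabbb => bbbb => bbb => bb => b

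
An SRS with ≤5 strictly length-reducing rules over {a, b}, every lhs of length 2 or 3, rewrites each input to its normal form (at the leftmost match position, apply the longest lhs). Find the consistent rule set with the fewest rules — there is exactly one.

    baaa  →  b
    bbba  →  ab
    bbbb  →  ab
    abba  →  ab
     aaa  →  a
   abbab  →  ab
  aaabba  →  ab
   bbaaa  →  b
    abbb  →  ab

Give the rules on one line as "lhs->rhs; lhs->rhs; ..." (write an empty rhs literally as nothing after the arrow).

aa->a; ba->b; bb->b; bbb->ab

  | baaa => baa => ba => b
  | bbba => aba => ab
  | bbbb => abb => ab
  | abba => aba => ab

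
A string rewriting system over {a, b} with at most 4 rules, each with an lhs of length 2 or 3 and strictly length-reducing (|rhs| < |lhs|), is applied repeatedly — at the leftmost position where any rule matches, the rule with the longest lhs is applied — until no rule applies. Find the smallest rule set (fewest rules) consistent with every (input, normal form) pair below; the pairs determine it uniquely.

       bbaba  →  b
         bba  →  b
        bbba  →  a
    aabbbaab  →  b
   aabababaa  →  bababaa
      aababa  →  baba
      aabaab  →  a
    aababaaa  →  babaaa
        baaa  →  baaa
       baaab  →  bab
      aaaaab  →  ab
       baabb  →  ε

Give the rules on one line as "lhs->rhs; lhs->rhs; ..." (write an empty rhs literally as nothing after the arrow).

  | bbaba => bba => b
  | bba => b
  | bbba => a
  | aabbbaab => bbbaab => aab => b

aab->b; bb->a; bba->b; bbb->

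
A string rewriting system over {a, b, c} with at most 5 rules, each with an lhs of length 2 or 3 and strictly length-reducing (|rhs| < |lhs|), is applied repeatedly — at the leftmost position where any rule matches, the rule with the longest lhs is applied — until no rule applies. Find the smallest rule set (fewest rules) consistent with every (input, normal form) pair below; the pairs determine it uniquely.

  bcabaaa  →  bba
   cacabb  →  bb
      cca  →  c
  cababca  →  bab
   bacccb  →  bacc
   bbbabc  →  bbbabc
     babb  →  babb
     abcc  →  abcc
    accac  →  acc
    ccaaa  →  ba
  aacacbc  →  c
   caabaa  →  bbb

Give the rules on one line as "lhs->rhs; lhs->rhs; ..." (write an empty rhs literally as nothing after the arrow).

  | bcabaaa => bbaaa => bba
  | cacabb => cabb => bb
  | cca => c
  | cababca => babca => bab

aa->; ca->; caa->bb; cb->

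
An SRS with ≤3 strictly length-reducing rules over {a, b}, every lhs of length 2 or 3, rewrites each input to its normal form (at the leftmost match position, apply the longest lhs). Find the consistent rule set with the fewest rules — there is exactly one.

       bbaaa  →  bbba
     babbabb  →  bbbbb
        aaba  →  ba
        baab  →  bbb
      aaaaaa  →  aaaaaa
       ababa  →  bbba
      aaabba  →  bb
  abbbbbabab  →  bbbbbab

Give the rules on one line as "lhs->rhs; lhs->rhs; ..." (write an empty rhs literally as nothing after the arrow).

  | bbaaa => bbba
  | babbabb => bbaabb => bbbbb
  | aaba => abb => ba
  | baab => bbb

aba->bb; abb->ba; baa->bb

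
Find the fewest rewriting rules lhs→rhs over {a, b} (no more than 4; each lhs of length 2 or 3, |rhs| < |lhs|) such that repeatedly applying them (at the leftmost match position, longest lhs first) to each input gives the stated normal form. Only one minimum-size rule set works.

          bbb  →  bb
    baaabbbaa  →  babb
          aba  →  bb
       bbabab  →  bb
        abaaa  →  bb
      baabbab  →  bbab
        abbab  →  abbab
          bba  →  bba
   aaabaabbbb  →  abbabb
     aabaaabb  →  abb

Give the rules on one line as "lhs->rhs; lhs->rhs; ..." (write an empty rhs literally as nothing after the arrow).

aaa->aa; aba->bb; baa->b; bbb->bb

  | bbb => bb
  | baaabbbaa => babbbaa => babbaa => babb
  | aba => bb
  | bbabab => bbbbb => bbbb => bbb => bb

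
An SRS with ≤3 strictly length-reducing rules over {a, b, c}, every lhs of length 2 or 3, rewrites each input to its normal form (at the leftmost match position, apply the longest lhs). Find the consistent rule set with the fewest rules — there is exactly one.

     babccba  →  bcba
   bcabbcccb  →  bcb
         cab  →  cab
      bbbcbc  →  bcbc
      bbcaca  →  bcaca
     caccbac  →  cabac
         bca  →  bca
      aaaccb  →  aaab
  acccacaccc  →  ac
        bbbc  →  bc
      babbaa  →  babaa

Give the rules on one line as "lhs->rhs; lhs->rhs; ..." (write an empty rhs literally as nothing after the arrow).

  | babccba => bcba
  | bcabbcccb => bcabcccb => bcccb => bbcb => bcb
  | cab
  | bbbcbc => bbcbc => bcbc

abc->; bb->b; cc->b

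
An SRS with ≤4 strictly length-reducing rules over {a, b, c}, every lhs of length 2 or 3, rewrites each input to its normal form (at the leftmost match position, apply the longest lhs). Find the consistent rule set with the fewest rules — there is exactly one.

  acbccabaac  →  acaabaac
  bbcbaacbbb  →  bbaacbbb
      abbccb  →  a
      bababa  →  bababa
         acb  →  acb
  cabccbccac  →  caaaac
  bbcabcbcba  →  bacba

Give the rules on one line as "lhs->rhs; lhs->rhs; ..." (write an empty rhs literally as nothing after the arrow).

  | acbccabaac => acaabaac
  | bbcbaacbbb => bbaacbbb
  | abbccb => abcb => a
  | bababa

bbc->b; bcb->; bcc->a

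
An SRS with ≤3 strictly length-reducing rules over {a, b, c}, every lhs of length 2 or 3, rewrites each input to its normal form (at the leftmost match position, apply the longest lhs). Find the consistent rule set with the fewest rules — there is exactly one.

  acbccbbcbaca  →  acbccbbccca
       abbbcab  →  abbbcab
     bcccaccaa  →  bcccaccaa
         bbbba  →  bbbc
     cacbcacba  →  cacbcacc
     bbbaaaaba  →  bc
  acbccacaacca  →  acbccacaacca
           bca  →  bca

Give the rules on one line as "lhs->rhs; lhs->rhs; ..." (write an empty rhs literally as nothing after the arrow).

ba->c; baa->

  | acbccbbcbaca => acbccbbccca
  | abbbcab
  | bcccaccaa
  | bbbba => bbbc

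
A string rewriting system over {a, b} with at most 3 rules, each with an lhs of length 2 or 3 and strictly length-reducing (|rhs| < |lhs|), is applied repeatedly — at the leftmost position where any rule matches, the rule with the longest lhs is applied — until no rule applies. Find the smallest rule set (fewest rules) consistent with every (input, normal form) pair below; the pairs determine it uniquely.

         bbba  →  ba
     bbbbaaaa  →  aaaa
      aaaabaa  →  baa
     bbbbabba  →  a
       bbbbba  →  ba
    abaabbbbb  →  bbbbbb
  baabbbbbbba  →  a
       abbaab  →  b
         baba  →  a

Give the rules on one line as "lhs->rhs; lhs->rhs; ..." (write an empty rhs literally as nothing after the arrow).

ab->b; bba->a

  | bbba => ba
  | bbbbaaaa => bbaaaa => aaaa
  | aaaabaa => aaabaa => aabaa => abaa => baa
  | bbbbabba => bbabba => abba => bba => a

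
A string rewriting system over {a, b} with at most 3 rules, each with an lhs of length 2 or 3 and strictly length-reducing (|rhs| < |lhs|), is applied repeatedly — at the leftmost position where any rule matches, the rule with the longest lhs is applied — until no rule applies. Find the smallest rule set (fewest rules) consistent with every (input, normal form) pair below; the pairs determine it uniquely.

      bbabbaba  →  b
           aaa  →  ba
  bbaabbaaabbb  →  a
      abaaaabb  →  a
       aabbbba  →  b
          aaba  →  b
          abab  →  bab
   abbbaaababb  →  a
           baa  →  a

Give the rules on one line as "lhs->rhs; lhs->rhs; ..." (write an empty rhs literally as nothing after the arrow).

aa->b; aba->ba; bb->a

  | bbabbaba => aabbaba => bbbaba => ababa => baba => bba => aa => b
  | aaa => ba
  | bbaabbaaabbb => aaabbaaabbb => babbaaabbb => baaaaabbb => bbaaabbb => aaaabbb => baabbb => bbbbb => abbb => aab => bb => a
  | abaaaabb => baaaabb => bbaabb => aaabb => babb => baa => bb => a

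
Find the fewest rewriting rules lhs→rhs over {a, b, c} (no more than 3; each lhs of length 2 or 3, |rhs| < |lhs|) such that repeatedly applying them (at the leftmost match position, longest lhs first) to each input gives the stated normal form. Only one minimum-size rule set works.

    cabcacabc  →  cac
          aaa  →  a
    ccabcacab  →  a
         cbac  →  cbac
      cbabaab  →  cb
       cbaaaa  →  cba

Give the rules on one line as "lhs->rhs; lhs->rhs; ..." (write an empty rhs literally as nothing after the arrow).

  | cabcacabc => cccacabc => cacabc => caccc => cac
  | aaa => aa => a
  | ccabcacab => abcacab => ccacab => acab => acc => a
  | cbac

aa->a; ab->c; cc->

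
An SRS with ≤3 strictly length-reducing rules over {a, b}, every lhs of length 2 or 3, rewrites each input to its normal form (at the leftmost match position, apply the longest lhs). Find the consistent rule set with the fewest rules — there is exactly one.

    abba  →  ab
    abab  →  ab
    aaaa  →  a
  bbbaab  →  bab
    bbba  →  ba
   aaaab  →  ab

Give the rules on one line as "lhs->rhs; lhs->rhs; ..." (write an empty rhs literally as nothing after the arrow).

aa->a; aba->ab; bb->b

  | abba => aba => ab
  | abab => abb => ab
  | aaaa => aaa => aa => a
  | bbbaab => bbaab => baab => bab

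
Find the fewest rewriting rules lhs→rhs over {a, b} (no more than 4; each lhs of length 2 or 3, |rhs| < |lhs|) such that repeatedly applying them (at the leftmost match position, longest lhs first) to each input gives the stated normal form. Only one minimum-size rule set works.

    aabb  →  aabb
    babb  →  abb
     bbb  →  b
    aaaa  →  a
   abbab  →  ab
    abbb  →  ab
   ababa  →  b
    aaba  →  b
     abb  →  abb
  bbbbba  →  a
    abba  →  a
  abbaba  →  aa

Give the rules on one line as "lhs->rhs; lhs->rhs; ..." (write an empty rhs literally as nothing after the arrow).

aaa->b; ba->a; bba->; bbb->b

  | aabb
  | babb => abb
  | bbb => b
  | aaaa => ba => a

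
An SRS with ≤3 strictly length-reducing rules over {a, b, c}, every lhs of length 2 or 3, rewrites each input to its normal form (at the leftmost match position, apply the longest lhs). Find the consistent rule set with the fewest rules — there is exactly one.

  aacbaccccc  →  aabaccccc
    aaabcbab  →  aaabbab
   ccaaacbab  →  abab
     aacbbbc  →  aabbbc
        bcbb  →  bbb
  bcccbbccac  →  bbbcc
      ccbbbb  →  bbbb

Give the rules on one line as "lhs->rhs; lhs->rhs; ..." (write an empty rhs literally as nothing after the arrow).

  | aacbaccccc => aabaccccc
  | aaabcbab => aaabbab
  | ccaaacbab => caacbab => acbab => abab
  | aacbbbc => aabbbc

ca->; cb->b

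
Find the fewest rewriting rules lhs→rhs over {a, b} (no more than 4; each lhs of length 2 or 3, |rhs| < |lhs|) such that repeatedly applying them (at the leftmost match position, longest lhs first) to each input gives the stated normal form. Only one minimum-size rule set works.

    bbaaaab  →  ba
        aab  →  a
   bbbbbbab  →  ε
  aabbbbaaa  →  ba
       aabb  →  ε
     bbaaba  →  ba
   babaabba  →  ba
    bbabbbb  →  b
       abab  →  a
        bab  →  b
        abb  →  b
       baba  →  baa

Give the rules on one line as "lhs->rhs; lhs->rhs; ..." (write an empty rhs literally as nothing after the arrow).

  | bbaaaab => aaaab => baab => ba
  | aab => a
  | bbbbbbab => bbbbab => bbab => ab => ε
  | aabbbbaaa => abbbaaa => bbaaa => aaa => ba

aaa->ba; ab->; aba->aa; bb->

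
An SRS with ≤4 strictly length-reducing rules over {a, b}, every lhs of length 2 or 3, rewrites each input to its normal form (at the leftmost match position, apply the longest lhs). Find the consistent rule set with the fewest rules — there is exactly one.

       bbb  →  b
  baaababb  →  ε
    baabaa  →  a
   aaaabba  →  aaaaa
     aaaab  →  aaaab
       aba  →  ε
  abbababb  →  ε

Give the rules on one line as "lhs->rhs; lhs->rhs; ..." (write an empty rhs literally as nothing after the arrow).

aba->ba; ba->; bb->

  | bbb => b
  | baaababb => aababb => ababb => babb => bb => ε
  | baabaa => abaa => baa => a
  | aaaabba => aaaaa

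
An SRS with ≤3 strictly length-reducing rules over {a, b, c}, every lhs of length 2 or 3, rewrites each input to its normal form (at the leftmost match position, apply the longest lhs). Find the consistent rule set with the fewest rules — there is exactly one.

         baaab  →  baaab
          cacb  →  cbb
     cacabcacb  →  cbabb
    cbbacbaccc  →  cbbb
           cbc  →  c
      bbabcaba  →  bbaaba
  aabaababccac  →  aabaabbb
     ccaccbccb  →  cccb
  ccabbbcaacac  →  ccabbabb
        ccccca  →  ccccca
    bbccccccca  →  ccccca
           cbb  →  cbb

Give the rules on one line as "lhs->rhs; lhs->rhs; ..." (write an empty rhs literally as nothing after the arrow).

  | baaab
  | cacb => cbb
  | cacabcacb => cbabcacb => cbaacb => cbabb
  | cbbacbaccc => cbbbbaccc => cbbbbbcc => cbbbbc => cbbb

ac->b; bc->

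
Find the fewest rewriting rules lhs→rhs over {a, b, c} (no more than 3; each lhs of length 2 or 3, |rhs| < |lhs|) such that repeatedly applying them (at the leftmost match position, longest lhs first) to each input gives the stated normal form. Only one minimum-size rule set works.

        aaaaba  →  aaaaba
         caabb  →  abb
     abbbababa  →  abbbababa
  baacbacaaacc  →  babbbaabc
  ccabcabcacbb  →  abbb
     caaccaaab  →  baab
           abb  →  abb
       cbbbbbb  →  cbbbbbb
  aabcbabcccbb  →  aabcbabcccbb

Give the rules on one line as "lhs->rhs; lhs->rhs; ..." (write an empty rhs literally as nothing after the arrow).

  | aaaaba
  | caabb => abb
  | abbbababa
  | baacbacaaacc => babbacaaacc => babbbaaacc => babbbaabc

ac->b; bbc->aa; ca->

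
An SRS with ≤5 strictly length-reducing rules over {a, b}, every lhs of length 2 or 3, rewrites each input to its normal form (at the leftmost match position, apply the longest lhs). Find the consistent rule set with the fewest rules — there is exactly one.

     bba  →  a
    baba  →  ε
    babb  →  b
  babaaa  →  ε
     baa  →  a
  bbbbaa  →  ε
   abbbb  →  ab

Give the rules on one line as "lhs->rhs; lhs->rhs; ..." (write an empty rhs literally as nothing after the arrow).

  | bba => a
  | baba => ba => ε
  | babb => bb => b
  | babaaa => baaa => aa => ε

aa->; ba->; bb->b; bba->a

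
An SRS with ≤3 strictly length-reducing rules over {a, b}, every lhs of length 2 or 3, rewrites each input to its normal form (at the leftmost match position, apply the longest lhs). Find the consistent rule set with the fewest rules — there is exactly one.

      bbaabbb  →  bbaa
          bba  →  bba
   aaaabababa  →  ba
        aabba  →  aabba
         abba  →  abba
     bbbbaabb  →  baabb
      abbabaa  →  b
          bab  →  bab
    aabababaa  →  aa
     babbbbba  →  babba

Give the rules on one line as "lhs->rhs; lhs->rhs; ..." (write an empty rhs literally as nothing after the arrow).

  | bbaabbb => bbaa
  | bba
  | aaaabababa => babababa => bbababa => bbbaba => aba => ba
  | aabba

aaa->b; aba->ba; bbb->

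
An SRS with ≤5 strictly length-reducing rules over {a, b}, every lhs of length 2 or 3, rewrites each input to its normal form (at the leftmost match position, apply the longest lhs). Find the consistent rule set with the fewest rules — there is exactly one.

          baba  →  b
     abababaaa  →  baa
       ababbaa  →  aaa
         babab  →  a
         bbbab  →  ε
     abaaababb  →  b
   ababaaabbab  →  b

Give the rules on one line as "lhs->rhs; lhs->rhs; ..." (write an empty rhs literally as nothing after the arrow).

  | baba => b
  | abababaaa => babaaa => baa
  | ababbaa => bbaa => aaa
  | babab => bb => a

ab->; aba->; bb->a; bbb->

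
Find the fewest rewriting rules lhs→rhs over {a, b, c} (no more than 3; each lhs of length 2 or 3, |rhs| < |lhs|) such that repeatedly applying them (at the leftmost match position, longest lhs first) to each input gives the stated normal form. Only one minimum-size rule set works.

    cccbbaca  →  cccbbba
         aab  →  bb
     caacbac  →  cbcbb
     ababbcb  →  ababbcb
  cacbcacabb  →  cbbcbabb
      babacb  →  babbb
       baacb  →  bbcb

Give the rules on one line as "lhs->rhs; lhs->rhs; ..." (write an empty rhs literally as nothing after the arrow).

  | cccbbaca => cccbbba
  | aab => bb
  | caacbac => cbcbac => cbcbb
  | ababbcb

aa->b; ac->b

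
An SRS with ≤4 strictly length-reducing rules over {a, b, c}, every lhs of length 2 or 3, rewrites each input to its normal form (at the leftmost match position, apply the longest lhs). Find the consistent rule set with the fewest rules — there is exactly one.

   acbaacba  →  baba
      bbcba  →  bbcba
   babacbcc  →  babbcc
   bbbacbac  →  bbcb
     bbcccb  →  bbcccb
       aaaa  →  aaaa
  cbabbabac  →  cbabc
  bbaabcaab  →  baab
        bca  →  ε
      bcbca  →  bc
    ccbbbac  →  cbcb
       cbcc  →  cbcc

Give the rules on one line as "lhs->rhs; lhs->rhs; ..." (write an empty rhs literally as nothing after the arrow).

ac->; bba->b; bca->; cbb->bc

  | acbaacba => baacba => baba
  | bbcba
  | babacbcc => babbcc
  | bbbacbac => bbcbac => bbcb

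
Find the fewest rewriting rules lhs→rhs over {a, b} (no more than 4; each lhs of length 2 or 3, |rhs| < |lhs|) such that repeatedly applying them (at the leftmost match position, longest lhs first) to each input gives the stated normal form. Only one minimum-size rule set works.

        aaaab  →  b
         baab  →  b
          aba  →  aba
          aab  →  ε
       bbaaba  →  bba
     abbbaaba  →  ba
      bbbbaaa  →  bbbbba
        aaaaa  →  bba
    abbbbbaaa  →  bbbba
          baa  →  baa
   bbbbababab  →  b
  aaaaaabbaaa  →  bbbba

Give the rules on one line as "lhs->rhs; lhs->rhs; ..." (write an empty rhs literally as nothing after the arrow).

  | aaaab => baab => b
  | baab => b
  | aba
  | aab => ε

aaa->ba; aab->; abb->; bab->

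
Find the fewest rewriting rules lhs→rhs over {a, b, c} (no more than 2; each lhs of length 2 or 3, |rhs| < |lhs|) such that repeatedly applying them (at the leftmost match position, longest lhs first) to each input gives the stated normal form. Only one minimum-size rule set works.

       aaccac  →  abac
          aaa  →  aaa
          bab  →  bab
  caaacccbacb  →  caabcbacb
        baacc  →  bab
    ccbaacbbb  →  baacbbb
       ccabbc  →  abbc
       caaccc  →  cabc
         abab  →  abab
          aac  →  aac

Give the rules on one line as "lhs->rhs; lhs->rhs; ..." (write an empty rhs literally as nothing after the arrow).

acc->b; cc->

  | aaccac => abac
  | aaa
  | bab
  | caaacccbacb => caabcbacb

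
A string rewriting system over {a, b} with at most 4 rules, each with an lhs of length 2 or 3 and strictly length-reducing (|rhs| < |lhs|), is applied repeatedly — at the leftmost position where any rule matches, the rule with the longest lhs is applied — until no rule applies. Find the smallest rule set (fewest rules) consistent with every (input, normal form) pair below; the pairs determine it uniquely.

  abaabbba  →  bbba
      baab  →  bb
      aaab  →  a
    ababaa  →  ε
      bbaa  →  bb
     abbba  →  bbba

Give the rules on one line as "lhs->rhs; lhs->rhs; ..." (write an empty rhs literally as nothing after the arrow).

aa->; ab->a; aba->a; abb->bb

  | abaabbba => aabbba => bbba
  | baab => bb
  | aaab => ab => a
  | ababaa => abaa => aa => ε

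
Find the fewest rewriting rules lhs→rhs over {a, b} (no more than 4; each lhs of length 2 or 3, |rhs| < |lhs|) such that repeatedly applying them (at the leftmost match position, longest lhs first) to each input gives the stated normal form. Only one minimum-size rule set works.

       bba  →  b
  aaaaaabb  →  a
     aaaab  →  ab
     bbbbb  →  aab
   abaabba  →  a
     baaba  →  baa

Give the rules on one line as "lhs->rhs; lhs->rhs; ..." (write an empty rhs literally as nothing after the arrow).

  | bba => b
  | aaaaaabb => aaabb => bb => a
  | aaaab => ab
  | bbbbb => abbb => aab

aaa->; aba->bb; bb->a; bba->b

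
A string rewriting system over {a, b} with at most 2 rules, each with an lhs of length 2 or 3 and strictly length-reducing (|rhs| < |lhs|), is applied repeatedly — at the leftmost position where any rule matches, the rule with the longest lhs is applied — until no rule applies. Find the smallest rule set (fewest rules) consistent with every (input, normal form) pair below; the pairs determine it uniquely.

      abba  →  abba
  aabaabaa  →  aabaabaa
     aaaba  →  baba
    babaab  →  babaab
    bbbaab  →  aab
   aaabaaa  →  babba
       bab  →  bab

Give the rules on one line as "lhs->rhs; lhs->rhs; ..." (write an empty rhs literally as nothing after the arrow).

  | abba
  | aabaabaa
  | aaaba => baba
  | babaab

aaa->ba; bbb->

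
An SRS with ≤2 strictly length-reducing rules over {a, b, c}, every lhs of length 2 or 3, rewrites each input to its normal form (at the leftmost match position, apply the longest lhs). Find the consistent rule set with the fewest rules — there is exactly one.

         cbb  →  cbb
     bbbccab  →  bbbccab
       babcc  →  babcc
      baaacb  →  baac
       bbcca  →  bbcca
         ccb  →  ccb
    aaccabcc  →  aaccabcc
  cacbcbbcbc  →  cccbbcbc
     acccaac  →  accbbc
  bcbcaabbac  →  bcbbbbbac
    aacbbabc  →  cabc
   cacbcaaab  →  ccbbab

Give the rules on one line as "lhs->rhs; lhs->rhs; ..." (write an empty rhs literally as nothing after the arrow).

acb->c; caa->bb

  | cbb
  | bbbccab
  | babcc
  | baaacb => baac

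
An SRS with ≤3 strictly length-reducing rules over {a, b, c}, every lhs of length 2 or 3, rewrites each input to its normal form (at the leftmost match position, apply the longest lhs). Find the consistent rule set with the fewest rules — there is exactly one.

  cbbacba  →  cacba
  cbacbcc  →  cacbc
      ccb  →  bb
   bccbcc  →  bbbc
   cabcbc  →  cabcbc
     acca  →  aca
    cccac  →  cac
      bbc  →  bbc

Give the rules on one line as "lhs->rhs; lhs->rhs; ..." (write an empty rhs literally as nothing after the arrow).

bac->ac; cc->c; ccb->bb

  | cbbacba => cbacba => cacba
  | cbacbcc => cacbcc => cacbc
  | ccb => bb
  | bccbcc => bbbcc => bbbc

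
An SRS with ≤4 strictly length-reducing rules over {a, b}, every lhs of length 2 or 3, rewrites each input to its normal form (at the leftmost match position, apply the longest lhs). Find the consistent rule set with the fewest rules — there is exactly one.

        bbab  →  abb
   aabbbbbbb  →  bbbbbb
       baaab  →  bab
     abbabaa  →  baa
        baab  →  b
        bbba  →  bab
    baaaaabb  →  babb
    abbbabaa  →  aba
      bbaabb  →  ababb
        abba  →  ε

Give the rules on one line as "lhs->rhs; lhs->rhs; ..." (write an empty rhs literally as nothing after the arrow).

aaa->a; aab->; bba->ab

  | bbab => abb
  | aabbbbbbb => bbbbbb
  | baaab => bab
  | abbabaa => aabbaa => baa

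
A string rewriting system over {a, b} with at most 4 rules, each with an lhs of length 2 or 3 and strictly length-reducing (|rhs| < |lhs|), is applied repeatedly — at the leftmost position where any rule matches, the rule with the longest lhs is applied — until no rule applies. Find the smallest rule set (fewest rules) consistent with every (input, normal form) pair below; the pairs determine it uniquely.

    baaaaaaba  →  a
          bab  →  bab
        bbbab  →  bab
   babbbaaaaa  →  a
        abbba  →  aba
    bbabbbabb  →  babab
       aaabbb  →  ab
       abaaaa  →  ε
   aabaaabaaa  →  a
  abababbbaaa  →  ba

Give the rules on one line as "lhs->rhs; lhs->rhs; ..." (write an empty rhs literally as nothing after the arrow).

aa->; aab->; baa->ab; bb->b

  | baaaaaaba => abaaaaba => aabaaba => aaba => a
  | bab
  | bbbab => bbab => bab
  | babbbaaaaa => babbaaaaa => babaaaaa => baabaaa => abbaaa => abaaa => aaba => a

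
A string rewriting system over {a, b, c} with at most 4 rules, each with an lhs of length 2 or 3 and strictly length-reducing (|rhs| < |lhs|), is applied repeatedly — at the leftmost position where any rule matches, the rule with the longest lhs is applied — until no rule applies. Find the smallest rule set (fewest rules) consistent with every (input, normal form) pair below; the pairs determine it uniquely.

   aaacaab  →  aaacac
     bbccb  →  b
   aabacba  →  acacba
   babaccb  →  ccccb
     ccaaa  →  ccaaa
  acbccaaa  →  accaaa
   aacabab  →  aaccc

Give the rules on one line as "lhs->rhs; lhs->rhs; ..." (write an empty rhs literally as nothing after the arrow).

ab->c; bc->; bca->cc

  | aaacaab => aaacac
  | bbccb => bcb => b
  | aabacba => acacba
  | babaccb => bcaccb => ccccb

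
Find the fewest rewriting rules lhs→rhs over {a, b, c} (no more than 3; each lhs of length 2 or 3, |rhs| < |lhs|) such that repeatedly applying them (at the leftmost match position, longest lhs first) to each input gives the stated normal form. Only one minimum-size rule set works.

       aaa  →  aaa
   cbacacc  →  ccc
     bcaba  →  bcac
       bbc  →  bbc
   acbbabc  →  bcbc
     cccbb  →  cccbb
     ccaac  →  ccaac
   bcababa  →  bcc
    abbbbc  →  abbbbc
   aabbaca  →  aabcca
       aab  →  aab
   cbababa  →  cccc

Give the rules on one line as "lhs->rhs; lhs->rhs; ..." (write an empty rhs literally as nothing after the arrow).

acb->b; acc->; ba->c

  | aaa
  | cbacacc => cccacc => ccc
  | bcaba => bcac
  | bbc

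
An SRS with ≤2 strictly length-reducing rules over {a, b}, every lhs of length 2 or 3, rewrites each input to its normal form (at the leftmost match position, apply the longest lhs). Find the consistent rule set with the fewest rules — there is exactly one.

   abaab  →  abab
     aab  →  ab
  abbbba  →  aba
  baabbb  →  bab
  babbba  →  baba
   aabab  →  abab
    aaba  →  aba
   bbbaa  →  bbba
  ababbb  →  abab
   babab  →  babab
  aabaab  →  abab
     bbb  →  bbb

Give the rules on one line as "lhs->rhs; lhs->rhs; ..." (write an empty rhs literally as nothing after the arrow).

  | abaab => abab
  | aab => ab
  | abbbba => abbba => abba => aba
  | baabbb => babbb => babb => bab

aa->a; abb->ab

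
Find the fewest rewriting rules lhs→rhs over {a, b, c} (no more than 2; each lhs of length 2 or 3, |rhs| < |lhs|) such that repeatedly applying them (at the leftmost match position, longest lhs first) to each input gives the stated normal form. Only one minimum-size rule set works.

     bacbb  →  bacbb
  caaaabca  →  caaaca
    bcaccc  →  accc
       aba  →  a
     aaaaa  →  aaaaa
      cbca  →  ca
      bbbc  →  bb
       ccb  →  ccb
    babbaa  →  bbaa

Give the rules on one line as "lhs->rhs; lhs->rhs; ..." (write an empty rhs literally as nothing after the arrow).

ab->; bc->

  | bacbb
  | caaaabca => caaaca
  | bcaccc => accc
  | aba => a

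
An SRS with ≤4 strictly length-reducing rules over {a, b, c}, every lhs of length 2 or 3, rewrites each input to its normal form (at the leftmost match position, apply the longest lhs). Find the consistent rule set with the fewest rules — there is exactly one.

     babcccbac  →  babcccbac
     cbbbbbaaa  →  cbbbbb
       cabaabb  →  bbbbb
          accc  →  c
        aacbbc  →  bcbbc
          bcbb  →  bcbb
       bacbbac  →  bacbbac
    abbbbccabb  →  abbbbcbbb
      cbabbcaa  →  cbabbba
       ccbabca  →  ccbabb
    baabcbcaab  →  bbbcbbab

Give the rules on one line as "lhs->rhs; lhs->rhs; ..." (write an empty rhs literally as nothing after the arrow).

aa->b; aaa->; acc->; ca->b

  | babcccbac
  | cbbbbbaaa => cbbbbb
  | cabaabb => bbaabb => bbbbb
  | accc => c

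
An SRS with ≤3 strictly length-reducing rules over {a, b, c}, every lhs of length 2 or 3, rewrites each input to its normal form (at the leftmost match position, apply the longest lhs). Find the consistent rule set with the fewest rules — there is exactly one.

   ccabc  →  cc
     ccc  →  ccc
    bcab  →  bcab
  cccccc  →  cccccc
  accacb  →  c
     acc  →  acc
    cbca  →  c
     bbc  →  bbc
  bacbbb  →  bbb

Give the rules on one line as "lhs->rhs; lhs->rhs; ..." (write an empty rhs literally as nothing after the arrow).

  | ccabc => cbbc => cbc => cc
  | ccc
  | bcab
  | cccccc

acb->; cb->c; cca->cb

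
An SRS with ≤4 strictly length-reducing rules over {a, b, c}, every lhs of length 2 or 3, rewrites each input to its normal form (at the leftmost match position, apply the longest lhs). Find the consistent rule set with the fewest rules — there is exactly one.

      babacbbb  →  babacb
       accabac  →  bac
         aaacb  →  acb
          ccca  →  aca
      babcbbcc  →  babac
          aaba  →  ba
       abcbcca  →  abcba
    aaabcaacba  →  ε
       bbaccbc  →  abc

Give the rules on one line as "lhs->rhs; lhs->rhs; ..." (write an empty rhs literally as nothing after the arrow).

  | babacbbb => babacb
  | accabac => aabac => bac
  | aaacb => acb
  | ccca => aca

aa->; bb->; cc->; ccc->ac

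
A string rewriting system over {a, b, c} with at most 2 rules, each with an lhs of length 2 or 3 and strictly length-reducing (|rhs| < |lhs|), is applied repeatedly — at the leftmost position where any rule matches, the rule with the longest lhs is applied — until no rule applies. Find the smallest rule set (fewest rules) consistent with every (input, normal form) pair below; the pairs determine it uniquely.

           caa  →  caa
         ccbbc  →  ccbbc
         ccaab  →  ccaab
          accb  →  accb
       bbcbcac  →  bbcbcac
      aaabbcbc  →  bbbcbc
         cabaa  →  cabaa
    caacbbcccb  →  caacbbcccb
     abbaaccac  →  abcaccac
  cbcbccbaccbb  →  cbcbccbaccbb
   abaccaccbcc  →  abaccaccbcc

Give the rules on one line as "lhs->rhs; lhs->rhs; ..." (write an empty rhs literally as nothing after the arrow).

aaa->b; bba->bc

  | caa
  | ccbbc
  | ccaab
  | accb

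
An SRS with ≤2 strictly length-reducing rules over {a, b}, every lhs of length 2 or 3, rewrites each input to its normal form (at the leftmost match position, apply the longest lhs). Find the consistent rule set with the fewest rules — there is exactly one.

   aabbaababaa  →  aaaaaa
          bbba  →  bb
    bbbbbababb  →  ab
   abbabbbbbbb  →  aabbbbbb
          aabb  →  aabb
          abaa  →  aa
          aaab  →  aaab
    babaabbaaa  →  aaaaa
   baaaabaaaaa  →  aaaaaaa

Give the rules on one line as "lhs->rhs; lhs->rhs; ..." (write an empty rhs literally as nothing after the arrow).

  | aabbaababaa => aabababaa => aaaaabaa => aaaaaa
  | bbba => bb
  | bbbbbababb => bbbbaaabb => bbbaabb => bbabb => baab => ab
  | abbabbbbbbb => abaabbbbbb => aabbbbbb

ba->; bab->aa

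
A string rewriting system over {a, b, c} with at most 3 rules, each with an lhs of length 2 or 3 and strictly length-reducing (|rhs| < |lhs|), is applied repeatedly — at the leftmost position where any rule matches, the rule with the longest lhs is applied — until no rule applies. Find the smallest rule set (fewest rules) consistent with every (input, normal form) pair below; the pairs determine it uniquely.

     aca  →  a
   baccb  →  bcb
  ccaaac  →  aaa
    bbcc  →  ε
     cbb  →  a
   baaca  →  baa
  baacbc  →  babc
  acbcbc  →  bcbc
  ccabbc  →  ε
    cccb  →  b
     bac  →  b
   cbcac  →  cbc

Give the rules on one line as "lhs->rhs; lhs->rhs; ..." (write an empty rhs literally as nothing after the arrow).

ac->; bb->c; cc->a

  | aca => a
  | baccb => bcb
  | ccaaac => aaaac => aaa
  | bbcc => ccc => ac => ε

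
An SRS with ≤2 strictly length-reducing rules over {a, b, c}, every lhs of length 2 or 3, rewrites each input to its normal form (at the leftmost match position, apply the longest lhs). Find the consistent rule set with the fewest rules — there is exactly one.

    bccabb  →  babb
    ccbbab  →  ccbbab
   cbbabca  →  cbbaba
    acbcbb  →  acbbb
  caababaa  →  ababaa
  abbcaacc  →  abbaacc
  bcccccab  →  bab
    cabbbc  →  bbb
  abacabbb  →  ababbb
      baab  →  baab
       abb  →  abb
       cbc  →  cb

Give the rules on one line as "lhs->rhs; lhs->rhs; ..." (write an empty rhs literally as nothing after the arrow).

  | bccabb => bcabb => babb
  | ccbbab
  | cbbabca => cbbaba
  | acbcbb => acbbb

bc->b; ca->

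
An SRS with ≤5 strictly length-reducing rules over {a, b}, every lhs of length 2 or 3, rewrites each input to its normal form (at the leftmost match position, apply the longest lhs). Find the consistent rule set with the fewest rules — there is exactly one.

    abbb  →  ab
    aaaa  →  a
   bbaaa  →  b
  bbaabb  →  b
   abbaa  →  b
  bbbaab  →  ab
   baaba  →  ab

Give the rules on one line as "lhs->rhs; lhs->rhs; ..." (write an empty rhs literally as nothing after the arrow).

  | abbb => ab
  | aaaa => baa => a
  | bbaaa => aaa => ba => b
  | bbaabb => aabb => bbb => b

aa->b; ba->b; baa->a; bb->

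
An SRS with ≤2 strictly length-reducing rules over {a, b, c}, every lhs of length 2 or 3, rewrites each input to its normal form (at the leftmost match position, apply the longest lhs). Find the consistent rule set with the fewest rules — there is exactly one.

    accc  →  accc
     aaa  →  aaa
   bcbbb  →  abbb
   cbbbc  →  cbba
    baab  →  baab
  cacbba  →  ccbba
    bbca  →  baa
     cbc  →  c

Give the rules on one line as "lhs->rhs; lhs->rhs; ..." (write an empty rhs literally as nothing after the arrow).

bc->a; ca->c

  | accc
  | aaa
  | bcbbb => abbb
  | cbbbc => cbba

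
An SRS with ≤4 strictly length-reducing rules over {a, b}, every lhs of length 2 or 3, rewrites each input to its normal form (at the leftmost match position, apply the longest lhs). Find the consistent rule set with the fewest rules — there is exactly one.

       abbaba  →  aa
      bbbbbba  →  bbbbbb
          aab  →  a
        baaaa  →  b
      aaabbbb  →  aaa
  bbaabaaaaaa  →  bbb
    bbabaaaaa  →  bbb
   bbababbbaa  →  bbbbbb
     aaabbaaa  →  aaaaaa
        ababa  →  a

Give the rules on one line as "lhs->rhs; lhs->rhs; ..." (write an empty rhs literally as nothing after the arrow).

  | abbaba => aaba => aa
  | bbbbbba => bbbbbb
  | aab => a
  | baaaa => baaa => baa => ba => b

ab->; abb->a; ba->b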